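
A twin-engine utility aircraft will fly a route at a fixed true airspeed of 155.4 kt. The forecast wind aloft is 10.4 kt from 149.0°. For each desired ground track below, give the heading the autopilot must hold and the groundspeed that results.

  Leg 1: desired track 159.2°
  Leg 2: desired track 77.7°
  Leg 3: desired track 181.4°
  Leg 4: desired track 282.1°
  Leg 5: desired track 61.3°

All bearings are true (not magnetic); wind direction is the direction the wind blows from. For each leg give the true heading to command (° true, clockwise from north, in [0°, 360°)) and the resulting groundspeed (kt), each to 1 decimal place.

Leg 1: heading=158.5°, groundspeed=145.2 kt
Leg 2: heading=81.3°, groundspeed=151.8 kt
Leg 3: heading=179.3°, groundspeed=146.5 kt
Leg 4: heading=279.3°, groundspeed=162.3 kt
Leg 5: heading=65.1°, groundspeed=154.6 kt

Leg 1: desired track 159.2°; wind correction -0.7° → command heading 158.5°, groundspeed 145.2 kt
Leg 2: desired track 77.7°; wind correction +3.6° → command heading 81.3°, groundspeed 151.8 kt
Leg 3: desired track 181.4°; wind correction -2.1° → command heading 179.3°, groundspeed 146.5 kt
Leg 4: desired track 282.1°; wind correction -2.8° → command heading 279.3°, groundspeed 162.3 kt
Leg 5: desired track 61.3°; wind correction +3.8° → command heading 65.1°, groundspeed 154.6 kt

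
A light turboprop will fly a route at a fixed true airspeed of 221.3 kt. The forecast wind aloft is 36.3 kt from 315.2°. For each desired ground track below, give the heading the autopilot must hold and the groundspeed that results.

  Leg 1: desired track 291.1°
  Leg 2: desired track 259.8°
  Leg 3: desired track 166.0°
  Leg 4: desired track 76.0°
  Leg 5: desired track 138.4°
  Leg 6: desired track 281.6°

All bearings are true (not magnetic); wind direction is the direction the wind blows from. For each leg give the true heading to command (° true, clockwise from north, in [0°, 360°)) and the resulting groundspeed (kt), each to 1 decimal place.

Leg 1: desired track 291.1°; wind correction +3.8° → command heading 294.9°, groundspeed 187.7 kt
Leg 2: desired track 259.8°; wind correction +7.8° → command heading 267.6°, groundspeed 198.7 kt
Leg 3: desired track 166.0°; wind correction +4.8° → command heading 170.8°, groundspeed 251.7 kt
Leg 4: desired track 76.0°; wind correction -8.1° → command heading 67.9°, groundspeed 237.7 kt
Leg 5: desired track 138.4°; wind correction +0.5° → command heading 138.9°, groundspeed 257.5 kt
Leg 6: desired track 281.6°; wind correction +5.2° → command heading 286.8°, groundspeed 190.2 kt

Leg 1: heading=294.9°, groundspeed=187.7 kt
Leg 2: heading=267.6°, groundspeed=198.7 kt
Leg 3: heading=170.8°, groundspeed=251.7 kt
Leg 4: heading=67.9°, groundspeed=237.7 kt
Leg 5: heading=138.9°, groundspeed=257.5 kt
Leg 6: heading=286.8°, groundspeed=190.2 kt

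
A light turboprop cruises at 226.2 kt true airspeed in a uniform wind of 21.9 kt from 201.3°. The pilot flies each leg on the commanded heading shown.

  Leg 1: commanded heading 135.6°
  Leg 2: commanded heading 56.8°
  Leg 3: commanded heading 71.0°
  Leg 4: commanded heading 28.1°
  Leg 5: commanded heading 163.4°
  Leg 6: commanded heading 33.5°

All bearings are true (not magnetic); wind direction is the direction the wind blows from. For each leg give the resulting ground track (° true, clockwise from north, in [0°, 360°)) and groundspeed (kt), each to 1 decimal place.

Leg 1: heading 135.6°; drift -5.3° → track 130.3°, groundspeed 218.1 kt
Leg 2: heading 56.8°; drift -3.0° → track 53.8°, groundspeed 244.4 kt
Leg 3: heading 71.0°; drift -4.0° → track 67.0°, groundspeed 240.9 kt
Leg 4: heading 28.1°; drift -0.6° → track 27.5°, groundspeed 248.0 kt
Leg 5: heading 163.4°; drift -3.7° → track 159.7°, groundspeed 209.4 kt
Leg 6: heading 33.5°; drift -1.1° → track 32.4°, groundspeed 247.6 kt

Leg 1: track=130.3°, groundspeed=218.1 kt
Leg 2: track=53.8°, groundspeed=244.4 kt
Leg 3: track=67.0°, groundspeed=240.9 kt
Leg 4: track=27.5°, groundspeed=248.0 kt
Leg 5: track=159.7°, groundspeed=209.4 kt
Leg 6: track=32.4°, groundspeed=247.6 kt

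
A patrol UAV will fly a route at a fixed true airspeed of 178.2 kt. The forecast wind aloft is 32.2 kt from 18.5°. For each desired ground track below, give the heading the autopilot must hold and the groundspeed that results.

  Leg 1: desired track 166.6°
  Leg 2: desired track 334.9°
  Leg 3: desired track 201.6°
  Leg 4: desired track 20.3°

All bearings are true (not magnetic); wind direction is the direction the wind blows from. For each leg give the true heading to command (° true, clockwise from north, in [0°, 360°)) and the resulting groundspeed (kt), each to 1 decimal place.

Leg 1: heading=161.1°, groundspeed=204.7 kt
Leg 2: heading=342.1°, groundspeed=153.5 kt
Leg 3: heading=202.2°, groundspeed=210.3 kt
Leg 4: heading=20.0°, groundspeed=146.0 kt

Leg 1: desired track 166.6°; wind correction -5.5° → command heading 161.1°, groundspeed 204.7 kt
Leg 2: desired track 334.9°; wind correction +7.2° → command heading 342.1°, groundspeed 153.5 kt
Leg 3: desired track 201.6°; wind correction +0.6° → command heading 202.2°, groundspeed 210.3 kt
Leg 4: desired track 20.3°; wind correction -0.3° → command heading 20.0°, groundspeed 146.0 kt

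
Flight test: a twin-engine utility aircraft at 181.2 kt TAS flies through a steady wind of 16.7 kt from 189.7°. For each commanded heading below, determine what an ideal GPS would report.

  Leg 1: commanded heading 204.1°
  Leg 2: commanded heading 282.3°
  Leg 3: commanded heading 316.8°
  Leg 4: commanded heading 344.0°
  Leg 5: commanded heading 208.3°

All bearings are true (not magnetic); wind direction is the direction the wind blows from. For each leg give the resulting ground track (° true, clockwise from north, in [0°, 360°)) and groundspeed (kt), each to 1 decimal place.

Leg 1: track=205.5°, groundspeed=165.1 kt
Leg 2: track=287.5°, groundspeed=182.7 kt
Leg 3: track=320.8°, groundspeed=191.7 kt
Leg 4: track=346.1°, groundspeed=196.4 kt
Leg 5: track=210.1°, groundspeed=165.5 kt

Leg 1: heading 204.1°; drift +1.4° → track 205.5°, groundspeed 165.1 kt
Leg 2: heading 282.3°; drift +5.2° → track 287.5°, groundspeed 182.7 kt
Leg 3: heading 316.8°; drift +4.0° → track 320.8°, groundspeed 191.7 kt
Leg 4: heading 344.0°; drift +2.1° → track 346.1°, groundspeed 196.4 kt
Leg 5: heading 208.3°; drift +1.8° → track 210.1°, groundspeed 165.5 kt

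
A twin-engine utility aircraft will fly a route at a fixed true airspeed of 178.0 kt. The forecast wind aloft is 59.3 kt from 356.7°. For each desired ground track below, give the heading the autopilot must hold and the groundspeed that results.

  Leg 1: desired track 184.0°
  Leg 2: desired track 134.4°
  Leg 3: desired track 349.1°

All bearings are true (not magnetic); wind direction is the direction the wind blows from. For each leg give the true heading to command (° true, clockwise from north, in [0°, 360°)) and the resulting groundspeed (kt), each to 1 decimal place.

Leg 1: desired track 184.0°; wind correction +2.4° → command heading 186.4°, groundspeed 236.7 kt
Leg 2: desired track 134.4°; wind correction -13.0° → command heading 121.4°, groundspeed 217.3 kt
Leg 3: desired track 349.1°; wind correction +2.5° → command heading 351.6°, groundspeed 119.0 kt

Leg 1: heading=186.4°, groundspeed=236.7 kt
Leg 2: heading=121.4°, groundspeed=217.3 kt
Leg 3: heading=351.6°, groundspeed=119.0 kt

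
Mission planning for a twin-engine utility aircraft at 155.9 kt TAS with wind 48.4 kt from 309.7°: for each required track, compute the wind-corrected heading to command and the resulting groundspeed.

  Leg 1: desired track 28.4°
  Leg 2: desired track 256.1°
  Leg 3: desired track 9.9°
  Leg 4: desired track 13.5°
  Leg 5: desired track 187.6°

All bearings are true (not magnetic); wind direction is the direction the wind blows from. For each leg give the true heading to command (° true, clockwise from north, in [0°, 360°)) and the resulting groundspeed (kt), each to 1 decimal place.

Leg 1: desired track 28.4°; wind correction -17.7° → command heading 10.7°, groundspeed 139.0 kt
Leg 2: desired track 256.1°; wind correction +14.5° → command heading 270.6°, groundspeed 122.2 kt
Leg 3: desired track 9.9°; wind correction -15.6° → command heading 354.3°, groundspeed 126.1 kt
Leg 4: desired track 13.5°; wind correction -16.2° → command heading 357.3°, groundspeed 128.4 kt
Leg 5: desired track 187.6°; wind correction +15.2° → command heading 202.8°, groundspeed 176.1 kt

Leg 1: heading=10.7°, groundspeed=139.0 kt
Leg 2: heading=270.6°, groundspeed=122.2 kt
Leg 3: heading=354.3°, groundspeed=126.1 kt
Leg 4: heading=357.3°, groundspeed=128.4 kt
Leg 5: heading=202.8°, groundspeed=176.1 kt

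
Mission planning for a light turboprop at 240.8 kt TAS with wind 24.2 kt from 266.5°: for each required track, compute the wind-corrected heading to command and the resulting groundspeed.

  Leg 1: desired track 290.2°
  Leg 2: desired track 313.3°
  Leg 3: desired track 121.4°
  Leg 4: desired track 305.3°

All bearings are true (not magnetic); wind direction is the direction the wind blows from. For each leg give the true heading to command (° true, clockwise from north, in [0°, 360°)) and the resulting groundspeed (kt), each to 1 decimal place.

Leg 1: heading=287.9°, groundspeed=218.4 kt
Leg 2: heading=309.1°, groundspeed=223.6 kt
Leg 3: heading=124.7°, groundspeed=260.2 kt
Leg 4: heading=301.7°, groundspeed=221.5 kt

Leg 1: desired track 290.2°; wind correction -2.3° → command heading 287.9°, groundspeed 218.4 kt
Leg 2: desired track 313.3°; wind correction -4.2° → command heading 309.1°, groundspeed 223.6 kt
Leg 3: desired track 121.4°; wind correction +3.3° → command heading 124.7°, groundspeed 260.2 kt
Leg 4: desired track 305.3°; wind correction -3.6° → command heading 301.7°, groundspeed 221.5 kt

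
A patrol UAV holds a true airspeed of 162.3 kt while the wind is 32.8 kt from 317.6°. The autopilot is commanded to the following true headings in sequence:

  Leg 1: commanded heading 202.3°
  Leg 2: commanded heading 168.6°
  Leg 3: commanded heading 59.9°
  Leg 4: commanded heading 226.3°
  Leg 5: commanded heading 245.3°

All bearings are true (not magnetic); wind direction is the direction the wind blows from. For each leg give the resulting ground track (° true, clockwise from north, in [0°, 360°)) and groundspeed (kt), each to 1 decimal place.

Leg 1: track=192.8°, groundspeed=178.8 kt
Leg 2: track=163.5°, groundspeed=191.2 kt
Leg 3: track=70.6°, groundspeed=172.3 kt
Leg 4: track=214.9°, groundspeed=166.3 kt
Leg 5: track=233.7°, groundspeed=155.5 kt

Leg 1: heading 202.3°; drift -9.5° → track 192.8°, groundspeed 178.8 kt
Leg 2: heading 168.6°; drift -5.1° → track 163.5°, groundspeed 191.2 kt
Leg 3: heading 59.9°; drift +10.7° → track 70.6°, groundspeed 172.3 kt
Leg 4: heading 226.3°; drift -11.4° → track 214.9°, groundspeed 166.3 kt
Leg 5: heading 245.3°; drift -11.6° → track 233.7°, groundspeed 155.5 kt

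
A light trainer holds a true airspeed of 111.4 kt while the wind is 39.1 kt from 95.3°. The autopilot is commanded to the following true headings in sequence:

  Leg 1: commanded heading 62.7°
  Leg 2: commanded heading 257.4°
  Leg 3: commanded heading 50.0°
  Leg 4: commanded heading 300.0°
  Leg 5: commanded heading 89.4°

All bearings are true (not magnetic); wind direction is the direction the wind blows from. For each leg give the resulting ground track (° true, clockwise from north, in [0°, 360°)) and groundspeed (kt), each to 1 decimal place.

Leg 1: heading 62.7°; drift -15.0° → track 47.7°, groundspeed 81.2 kt
Leg 2: heading 257.4°; drift +4.6° → track 262.0°, groundspeed 149.1 kt
Leg 3: heading 50.0°; drift -18.3° → track 31.7°, groundspeed 88.4 kt
Leg 4: heading 300.0°; drift -6.3° → track 293.7°, groundspeed 147.8 kt
Leg 5: heading 89.4°; drift -3.2° → track 86.2°, groundspeed 72.6 kt

Leg 1: track=47.7°, groundspeed=81.2 kt
Leg 2: track=262.0°, groundspeed=149.1 kt
Leg 3: track=31.7°, groundspeed=88.4 kt
Leg 4: track=293.7°, groundspeed=147.8 kt
Leg 5: track=86.2°, groundspeed=72.6 kt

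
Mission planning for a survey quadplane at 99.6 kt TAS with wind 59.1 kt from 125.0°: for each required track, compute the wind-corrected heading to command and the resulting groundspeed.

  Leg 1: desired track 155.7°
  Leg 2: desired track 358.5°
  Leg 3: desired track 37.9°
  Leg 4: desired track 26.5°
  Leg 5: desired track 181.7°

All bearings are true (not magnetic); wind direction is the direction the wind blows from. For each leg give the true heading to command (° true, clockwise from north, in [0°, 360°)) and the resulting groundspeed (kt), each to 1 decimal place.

Leg 1: heading=138.1°, groundspeed=44.1 kt
Leg 2: heading=27.0°, groundspeed=122.7 kt
Leg 3: heading=74.2°, groundspeed=77.2 kt
Leg 4: heading=62.4°, groundspeed=89.4 kt
Leg 5: heading=152.0°, groundspeed=54.0 kt

Leg 1: desired track 155.7°; wind correction -17.6° → command heading 138.1°, groundspeed 44.1 kt
Leg 2: desired track 358.5°; wind correction +28.5° → command heading 27.0°, groundspeed 122.7 kt
Leg 3: desired track 37.9°; wind correction +36.3° → command heading 74.2°, groundspeed 77.2 kt
Leg 4: desired track 26.5°; wind correction +35.9° → command heading 62.4°, groundspeed 89.4 kt
Leg 5: desired track 181.7°; wind correction -29.7° → command heading 152.0°, groundspeed 54.0 kt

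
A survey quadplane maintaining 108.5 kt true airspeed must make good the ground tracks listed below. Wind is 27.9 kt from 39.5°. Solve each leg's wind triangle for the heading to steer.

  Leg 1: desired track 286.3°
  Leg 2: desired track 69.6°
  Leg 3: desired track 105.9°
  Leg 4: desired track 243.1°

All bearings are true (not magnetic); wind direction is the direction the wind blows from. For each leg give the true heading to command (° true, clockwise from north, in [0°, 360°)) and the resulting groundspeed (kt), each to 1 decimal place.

Leg 1: heading=300.0°, groundspeed=116.4 kt
Leg 2: heading=62.2°, groundspeed=83.5 kt
Leg 3: heading=92.3°, groundspeed=94.3 kt
Leg 4: heading=249.0°, groundspeed=133.5 kt

Leg 1: desired track 286.3°; wind correction +13.7° → command heading 300.0°, groundspeed 116.4 kt
Leg 2: desired track 69.6°; wind correction -7.4° → command heading 62.2°, groundspeed 83.5 kt
Leg 3: desired track 105.9°; wind correction -13.6° → command heading 92.3°, groundspeed 94.3 kt
Leg 4: desired track 243.1°; wind correction +5.9° → command heading 249.0°, groundspeed 133.5 kt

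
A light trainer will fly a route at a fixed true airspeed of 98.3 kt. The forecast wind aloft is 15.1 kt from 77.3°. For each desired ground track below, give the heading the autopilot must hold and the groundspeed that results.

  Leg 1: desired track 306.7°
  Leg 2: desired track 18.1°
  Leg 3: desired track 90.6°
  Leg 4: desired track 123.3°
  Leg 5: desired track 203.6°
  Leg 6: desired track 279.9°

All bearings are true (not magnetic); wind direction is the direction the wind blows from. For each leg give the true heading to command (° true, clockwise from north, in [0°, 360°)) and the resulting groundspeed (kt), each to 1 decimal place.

Leg 1: desired track 306.7°; wind correction +6.7° → command heading 313.4°, groundspeed 107.5 kt
Leg 2: desired track 18.1°; wind correction +7.6° → command heading 25.7°, groundspeed 89.7 kt
Leg 3: desired track 90.6°; wind correction -2.0° → command heading 88.6°, groundspeed 83.5 kt
Leg 4: desired track 123.3°; wind correction -6.3° → command heading 117.0°, groundspeed 87.2 kt
Leg 5: desired track 203.6°; wind correction -7.1° → command heading 196.5°, groundspeed 106.5 kt
Leg 6: desired track 279.9°; wind correction +3.4° → command heading 283.3°, groundspeed 112.1 kt

Leg 1: heading=313.4°, groundspeed=107.5 kt
Leg 2: heading=25.7°, groundspeed=89.7 kt
Leg 3: heading=88.6°, groundspeed=83.5 kt
Leg 4: heading=117.0°, groundspeed=87.2 kt
Leg 5: heading=196.5°, groundspeed=106.5 kt
Leg 6: heading=283.3°, groundspeed=112.1 kt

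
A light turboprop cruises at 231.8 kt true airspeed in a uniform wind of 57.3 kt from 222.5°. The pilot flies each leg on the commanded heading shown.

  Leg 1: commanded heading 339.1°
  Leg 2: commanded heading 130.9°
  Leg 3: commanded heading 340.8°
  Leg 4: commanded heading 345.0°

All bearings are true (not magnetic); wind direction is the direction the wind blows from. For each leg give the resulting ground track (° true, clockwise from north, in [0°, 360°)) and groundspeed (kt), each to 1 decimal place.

Leg 1: heading 339.1°; drift +11.3° → track 350.4°, groundspeed 262.5 kt
Leg 2: heading 130.9°; drift -13.8° → track 117.1°, groundspeed 240.3 kt
Leg 3: heading 340.8°; drift +11.0° → track 351.8°, groundspeed 263.8 kt
Leg 4: heading 345.0°; drift +10.4° → track 355.4°, groundspeed 267.0 kt

Leg 1: track=350.4°, groundspeed=262.5 kt
Leg 2: track=117.1°, groundspeed=240.3 kt
Leg 3: track=351.8°, groundspeed=263.8 kt
Leg 4: track=355.4°, groundspeed=267.0 kt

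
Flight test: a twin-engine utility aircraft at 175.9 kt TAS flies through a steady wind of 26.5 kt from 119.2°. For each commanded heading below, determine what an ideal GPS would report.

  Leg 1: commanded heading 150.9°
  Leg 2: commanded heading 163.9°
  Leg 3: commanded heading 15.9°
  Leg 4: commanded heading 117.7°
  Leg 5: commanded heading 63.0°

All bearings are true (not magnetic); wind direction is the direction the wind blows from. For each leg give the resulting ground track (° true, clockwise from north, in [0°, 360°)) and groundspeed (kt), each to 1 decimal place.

Leg 1: heading 150.9°; drift +5.2° → track 156.1°, groundspeed 154.0 kt
Leg 2: heading 163.9°; drift +6.8° → track 170.7°, groundspeed 158.2 kt
Leg 3: heading 15.9°; drift -8.1° → track 7.8°, groundspeed 183.8 kt
Leg 4: heading 117.7°; drift -0.3° → track 117.4°, groundspeed 149.4 kt
Leg 5: heading 63.0°; drift -7.8° → track 55.2°, groundspeed 162.7 kt

Leg 1: track=156.1°, groundspeed=154.0 kt
Leg 2: track=170.7°, groundspeed=158.2 kt
Leg 3: track=7.8°, groundspeed=183.8 kt
Leg 4: track=117.4°, groundspeed=149.4 kt
Leg 5: track=55.2°, groundspeed=162.7 kt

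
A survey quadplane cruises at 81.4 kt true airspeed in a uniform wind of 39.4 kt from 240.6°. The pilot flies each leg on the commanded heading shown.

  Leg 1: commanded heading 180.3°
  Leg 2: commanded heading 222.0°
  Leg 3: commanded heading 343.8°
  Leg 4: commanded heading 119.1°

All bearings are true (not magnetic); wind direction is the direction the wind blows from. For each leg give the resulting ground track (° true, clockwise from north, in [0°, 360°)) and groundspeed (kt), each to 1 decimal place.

Leg 1: heading 180.3°; drift -28.9° → track 151.4°, groundspeed 70.7 kt
Leg 2: heading 222.0°; drift -15.9° → track 206.1°, groundspeed 45.8 kt
Leg 3: heading 343.8°; drift +23.0° → track 6.8°, groundspeed 98.2 kt
Leg 4: heading 119.1°; drift -18.2° → track 100.9°, groundspeed 107.4 kt

Leg 1: track=151.4°, groundspeed=70.7 kt
Leg 2: track=206.1°, groundspeed=45.8 kt
Leg 3: track=6.8°, groundspeed=98.2 kt
Leg 4: track=100.9°, groundspeed=107.4 kt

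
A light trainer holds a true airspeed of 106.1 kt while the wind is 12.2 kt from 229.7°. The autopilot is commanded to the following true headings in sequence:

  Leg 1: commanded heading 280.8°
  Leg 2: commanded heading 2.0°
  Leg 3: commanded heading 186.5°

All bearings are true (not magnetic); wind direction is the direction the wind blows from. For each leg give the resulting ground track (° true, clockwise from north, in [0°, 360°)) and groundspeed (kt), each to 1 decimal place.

Leg 1: heading 280.8°; drift +5.5° → track 286.3°, groundspeed 98.9 kt
Leg 2: heading 2.0°; drift +4.5° → track 6.5°, groundspeed 114.7 kt
Leg 3: heading 186.5°; drift -4.9° → track 181.6°, groundspeed 97.6 kt

Leg 1: track=286.3°, groundspeed=98.9 kt
Leg 2: track=6.5°, groundspeed=114.7 kt
Leg 3: track=181.6°, groundspeed=97.6 kt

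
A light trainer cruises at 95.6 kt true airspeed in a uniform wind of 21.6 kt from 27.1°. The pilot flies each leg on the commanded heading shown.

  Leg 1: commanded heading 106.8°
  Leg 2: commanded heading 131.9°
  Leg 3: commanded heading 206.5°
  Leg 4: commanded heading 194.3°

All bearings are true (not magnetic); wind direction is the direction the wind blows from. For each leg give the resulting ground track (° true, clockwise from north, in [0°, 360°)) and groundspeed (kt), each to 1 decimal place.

Leg 1: heading 106.8°; drift +13.0° → track 119.8°, groundspeed 94.2 kt
Leg 2: heading 131.9°; drift +11.7° → track 143.6°, groundspeed 103.3 kt
Leg 3: heading 206.5°; drift +0.1° → track 206.6°, groundspeed 117.2 kt
Leg 4: heading 194.3°; drift +2.3° → track 196.6°, groundspeed 116.8 kt

Leg 1: track=119.8°, groundspeed=94.2 kt
Leg 2: track=143.6°, groundspeed=103.3 kt
Leg 3: track=206.6°, groundspeed=117.2 kt
Leg 4: track=196.6°, groundspeed=116.8 kt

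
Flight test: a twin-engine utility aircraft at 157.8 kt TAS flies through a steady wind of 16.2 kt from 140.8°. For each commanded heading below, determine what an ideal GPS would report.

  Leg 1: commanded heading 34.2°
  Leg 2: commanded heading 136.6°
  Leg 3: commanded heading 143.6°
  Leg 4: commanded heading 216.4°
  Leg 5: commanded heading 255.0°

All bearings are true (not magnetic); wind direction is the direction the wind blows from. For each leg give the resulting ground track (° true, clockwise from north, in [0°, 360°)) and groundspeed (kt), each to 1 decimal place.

Leg 1: heading 34.2°; drift -5.5° → track 28.7°, groundspeed 163.2 kt
Leg 2: heading 136.6°; drift -0.5° → track 136.1°, groundspeed 141.6 kt
Leg 3: heading 143.6°; drift +0.3° → track 143.9°, groundspeed 141.6 kt
Leg 4: heading 216.4°; drift +5.8° → track 222.2°, groundspeed 154.6 kt
Leg 5: heading 255.0°; drift +5.1° → track 260.1°, groundspeed 165.1 kt

Leg 1: track=28.7°, groundspeed=163.2 kt
Leg 2: track=136.1°, groundspeed=141.6 kt
Leg 3: track=143.9°, groundspeed=141.6 kt
Leg 4: track=222.2°, groundspeed=154.6 kt
Leg 5: track=260.1°, groundspeed=165.1 kt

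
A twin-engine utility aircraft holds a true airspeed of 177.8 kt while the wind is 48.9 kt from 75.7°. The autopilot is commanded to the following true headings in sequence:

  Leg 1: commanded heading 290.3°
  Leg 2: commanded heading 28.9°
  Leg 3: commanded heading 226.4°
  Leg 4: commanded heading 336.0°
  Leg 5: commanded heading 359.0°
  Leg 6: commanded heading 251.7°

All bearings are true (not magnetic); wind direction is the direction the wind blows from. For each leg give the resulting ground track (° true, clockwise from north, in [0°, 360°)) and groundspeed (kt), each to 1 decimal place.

Leg 1: heading 290.3°; drift -7.3° → track 283.0°, groundspeed 219.8 kt
Leg 2: heading 28.9°; drift -13.9° → track 15.0°, groundspeed 148.7 kt
Leg 3: heading 226.4°; drift +6.2° → track 232.6°, groundspeed 221.7 kt
Leg 4: heading 336.0°; drift -14.5° → track 321.5°, groundspeed 192.2 kt
Leg 5: heading 359.0°; drift -15.9° → track 343.1°, groundspeed 173.2 kt
Leg 6: heading 251.7°; drift +0.9° → track 252.6°, groundspeed 226.6 kt

Leg 1: track=283.0°, groundspeed=219.8 kt
Leg 2: track=15.0°, groundspeed=148.7 kt
Leg 3: track=232.6°, groundspeed=221.7 kt
Leg 4: track=321.5°, groundspeed=192.2 kt
Leg 5: track=343.1°, groundspeed=173.2 kt
Leg 6: track=252.6°, groundspeed=226.6 kt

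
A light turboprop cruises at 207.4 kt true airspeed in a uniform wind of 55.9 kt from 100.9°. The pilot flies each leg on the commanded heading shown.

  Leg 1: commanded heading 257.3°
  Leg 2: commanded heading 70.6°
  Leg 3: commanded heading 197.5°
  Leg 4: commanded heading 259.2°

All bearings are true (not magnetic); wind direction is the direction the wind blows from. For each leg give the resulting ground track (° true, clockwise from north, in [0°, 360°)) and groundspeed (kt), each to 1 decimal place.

Leg 1: track=262.2°, groundspeed=259.6 kt
Leg 2: track=60.6°, groundspeed=161.6 kt
Leg 3: track=212.1°, groundspeed=220.9 kt
Leg 4: track=263.8°, groundspeed=260.2 kt

Leg 1: heading 257.3°; drift +4.9° → track 262.2°, groundspeed 259.6 kt
Leg 2: heading 70.6°; drift -10.0° → track 60.6°, groundspeed 161.6 kt
Leg 3: heading 197.5°; drift +14.6° → track 212.1°, groundspeed 220.9 kt
Leg 4: heading 259.2°; drift +4.6° → track 263.8°, groundspeed 260.2 kt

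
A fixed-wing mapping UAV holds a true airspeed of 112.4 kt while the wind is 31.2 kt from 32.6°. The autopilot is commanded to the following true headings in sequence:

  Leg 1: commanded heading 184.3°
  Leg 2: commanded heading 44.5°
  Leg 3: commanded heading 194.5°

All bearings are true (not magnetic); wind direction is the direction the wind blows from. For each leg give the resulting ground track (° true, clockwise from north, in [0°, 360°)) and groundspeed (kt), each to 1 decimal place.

Leg 1: heading 184.3°; drift +6.0° → track 190.3°, groundspeed 140.7 kt
Leg 2: heading 44.5°; drift +4.5° → track 49.0°, groundspeed 82.1 kt
Leg 3: heading 194.5°; drift +3.9° → track 198.4°, groundspeed 142.4 kt

Leg 1: track=190.3°, groundspeed=140.7 kt
Leg 2: track=49.0°, groundspeed=82.1 kt
Leg 3: track=198.4°, groundspeed=142.4 kt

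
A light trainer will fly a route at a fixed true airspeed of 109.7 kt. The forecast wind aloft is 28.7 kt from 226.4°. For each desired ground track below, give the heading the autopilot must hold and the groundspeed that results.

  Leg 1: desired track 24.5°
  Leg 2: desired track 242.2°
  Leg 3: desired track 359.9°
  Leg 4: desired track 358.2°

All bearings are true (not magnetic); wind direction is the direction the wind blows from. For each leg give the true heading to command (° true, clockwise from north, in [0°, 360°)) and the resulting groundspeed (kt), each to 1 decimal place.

Leg 1: heading=18.9°, groundspeed=135.8 kt
Leg 2: heading=238.1°, groundspeed=81.8 kt
Leg 3: heading=349.0°, groundspeed=127.5 kt
Leg 4: heading=347.0°, groundspeed=126.7 kt

Leg 1: desired track 24.5°; wind correction -5.6° → command heading 18.9°, groundspeed 135.8 kt
Leg 2: desired track 242.2°; wind correction -4.1° → command heading 238.1°, groundspeed 81.8 kt
Leg 3: desired track 359.9°; wind correction -10.9° → command heading 349.0°, groundspeed 127.5 kt
Leg 4: desired track 358.2°; wind correction -11.2° → command heading 347.0°, groundspeed 126.7 kt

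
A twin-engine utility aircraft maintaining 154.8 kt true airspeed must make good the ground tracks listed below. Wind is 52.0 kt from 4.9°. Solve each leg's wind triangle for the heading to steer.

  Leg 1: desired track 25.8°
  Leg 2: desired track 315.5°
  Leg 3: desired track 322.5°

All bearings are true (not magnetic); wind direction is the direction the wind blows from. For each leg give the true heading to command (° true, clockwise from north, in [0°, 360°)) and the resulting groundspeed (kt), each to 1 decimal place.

Leg 1: desired track 25.8°; wind correction -6.9° → command heading 18.9°, groundspeed 105.1 kt
Leg 2: desired track 315.5°; wind correction +14.8° → command heading 330.3°, groundspeed 115.8 kt
Leg 3: desired track 322.5°; wind correction +13.1° → command heading 335.6°, groundspeed 112.4 kt

Leg 1: heading=18.9°, groundspeed=105.1 kt
Leg 2: heading=330.3°, groundspeed=115.8 kt
Leg 3: heading=335.6°, groundspeed=112.4 kt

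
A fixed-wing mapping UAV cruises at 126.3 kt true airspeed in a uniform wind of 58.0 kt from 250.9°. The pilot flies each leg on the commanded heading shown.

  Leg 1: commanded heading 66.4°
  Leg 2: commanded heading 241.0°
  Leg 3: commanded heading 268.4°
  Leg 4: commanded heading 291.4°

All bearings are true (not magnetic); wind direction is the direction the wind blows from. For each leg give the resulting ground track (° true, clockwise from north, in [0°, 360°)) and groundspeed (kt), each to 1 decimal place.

Leg 1: heading 66.4°; drift +1.4° → track 67.8°, groundspeed 184.2 kt
Leg 2: heading 241.0°; drift -8.2° → track 232.8°, groundspeed 69.9 kt
Leg 3: heading 268.4°; drift +13.8° → track 282.2°, groundspeed 73.1 kt
Leg 4: heading 291.4°; drift +24.6° → track 316.0°, groundspeed 90.4 kt

Leg 1: track=67.8°, groundspeed=184.2 kt
Leg 2: track=232.8°, groundspeed=69.9 kt
Leg 3: track=282.2°, groundspeed=73.1 kt
Leg 4: track=316.0°, groundspeed=90.4 kt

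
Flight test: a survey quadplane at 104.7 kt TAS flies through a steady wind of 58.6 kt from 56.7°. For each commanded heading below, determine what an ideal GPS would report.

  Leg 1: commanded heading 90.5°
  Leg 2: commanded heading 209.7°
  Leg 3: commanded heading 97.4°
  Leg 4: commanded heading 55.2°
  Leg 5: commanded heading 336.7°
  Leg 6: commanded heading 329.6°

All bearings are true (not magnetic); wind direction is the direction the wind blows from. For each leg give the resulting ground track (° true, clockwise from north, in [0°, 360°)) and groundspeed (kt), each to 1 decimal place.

Leg 1: track=120.7°, groundspeed=64.8 kt
Leg 2: track=219.3°, groundspeed=159.2 kt
Leg 3: track=129.8°, groundspeed=71.4 kt
Leg 4: track=53.3°, groundspeed=46.1 kt
Leg 5: track=305.3°, groundspeed=110.7 kt
Leg 6: track=299.7°, groundspeed=117.4 kt

Leg 1: heading 90.5°; drift +30.2° → track 120.7°, groundspeed 64.8 kt
Leg 2: heading 209.7°; drift +9.6° → track 219.3°, groundspeed 159.2 kt
Leg 3: heading 97.4°; drift +32.4° → track 129.8°, groundspeed 71.4 kt
Leg 4: heading 55.2°; drift -1.9° → track 53.3°, groundspeed 46.1 kt
Leg 5: heading 336.7°; drift -31.4° → track 305.3°, groundspeed 110.7 kt
Leg 6: heading 329.6°; drift -29.9° → track 299.7°, groundspeed 117.4 kt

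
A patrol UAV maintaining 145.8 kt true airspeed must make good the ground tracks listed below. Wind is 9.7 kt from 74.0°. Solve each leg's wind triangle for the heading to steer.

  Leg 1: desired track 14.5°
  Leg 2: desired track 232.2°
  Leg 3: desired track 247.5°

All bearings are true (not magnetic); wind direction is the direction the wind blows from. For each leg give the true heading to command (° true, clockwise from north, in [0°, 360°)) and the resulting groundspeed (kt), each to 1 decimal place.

Leg 1: heading=17.8°, groundspeed=140.6 kt
Leg 2: heading=230.8°, groundspeed=154.8 kt
Leg 3: heading=247.1°, groundspeed=155.4 kt

Leg 1: desired track 14.5°; wind correction +3.3° → command heading 17.8°, groundspeed 140.6 kt
Leg 2: desired track 232.2°; wind correction -1.4° → command heading 230.8°, groundspeed 154.8 kt
Leg 3: desired track 247.5°; wind correction -0.4° → command heading 247.1°, groundspeed 155.4 kt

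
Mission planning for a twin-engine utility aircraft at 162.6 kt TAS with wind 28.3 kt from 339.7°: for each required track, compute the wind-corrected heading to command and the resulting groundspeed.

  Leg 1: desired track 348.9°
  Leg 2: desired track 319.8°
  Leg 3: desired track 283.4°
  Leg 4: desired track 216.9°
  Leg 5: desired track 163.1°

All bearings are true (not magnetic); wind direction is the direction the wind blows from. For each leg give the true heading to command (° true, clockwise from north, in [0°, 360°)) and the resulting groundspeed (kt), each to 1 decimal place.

Leg 1: heading=347.3°, groundspeed=134.6 kt
Leg 2: heading=323.2°, groundspeed=135.7 kt
Leg 3: heading=291.7°, groundspeed=145.2 kt
Leg 4: heading=225.3°, groundspeed=176.2 kt
Leg 5: heading=163.7°, groundspeed=190.8 kt

Leg 1: desired track 348.9°; wind correction -1.6° → command heading 347.3°, groundspeed 134.6 kt
Leg 2: desired track 319.8°; wind correction +3.4° → command heading 323.2°, groundspeed 135.7 kt
Leg 3: desired track 283.4°; wind correction +8.3° → command heading 291.7°, groundspeed 145.2 kt
Leg 4: desired track 216.9°; wind correction +8.4° → command heading 225.3°, groundspeed 176.2 kt
Leg 5: desired track 163.1°; wind correction +0.6° → command heading 163.7°, groundspeed 190.8 kt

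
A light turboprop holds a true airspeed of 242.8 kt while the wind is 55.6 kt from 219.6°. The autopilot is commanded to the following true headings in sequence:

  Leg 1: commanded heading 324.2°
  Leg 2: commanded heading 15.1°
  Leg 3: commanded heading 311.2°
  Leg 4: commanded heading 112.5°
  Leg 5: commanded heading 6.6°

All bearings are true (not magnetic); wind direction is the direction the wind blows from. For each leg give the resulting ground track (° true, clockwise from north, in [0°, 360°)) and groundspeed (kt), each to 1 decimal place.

Leg 1: heading 324.2°; drift +11.8° → track 336.0°, groundspeed 262.4 kt
Leg 2: heading 15.1°; drift +4.5° → track 19.6°, groundspeed 294.3 kt
Leg 3: heading 311.2°; drift +12.8° → track 324.0°, groundspeed 250.6 kt
Leg 4: heading 112.5°; drift -11.6° → track 100.9°, groundspeed 264.5 kt
Leg 5: heading 6.6°; drift +6.0° → track 12.6°, groundspeed 291.0 kt

Leg 1: track=336.0°, groundspeed=262.4 kt
Leg 2: track=19.6°, groundspeed=294.3 kt
Leg 3: track=324.0°, groundspeed=250.6 kt
Leg 4: track=100.9°, groundspeed=264.5 kt
Leg 5: track=12.6°, groundspeed=291.0 kt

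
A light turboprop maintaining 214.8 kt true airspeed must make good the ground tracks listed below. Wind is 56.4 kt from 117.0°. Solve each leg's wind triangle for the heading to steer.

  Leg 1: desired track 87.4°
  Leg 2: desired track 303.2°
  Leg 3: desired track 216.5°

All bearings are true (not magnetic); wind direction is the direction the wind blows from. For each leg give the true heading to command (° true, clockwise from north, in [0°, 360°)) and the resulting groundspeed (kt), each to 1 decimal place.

Leg 1: heading=94.9°, groundspeed=163.9 kt
Leg 2: heading=304.8°, groundspeed=270.8 kt
Leg 3: heading=201.5°, groundspeed=216.8 kt

Leg 1: desired track 87.4°; wind correction +7.5° → command heading 94.9°, groundspeed 163.9 kt
Leg 2: desired track 303.2°; wind correction +1.6° → command heading 304.8°, groundspeed 270.8 kt
Leg 3: desired track 216.5°; wind correction -15.0° → command heading 201.5°, groundspeed 216.8 kt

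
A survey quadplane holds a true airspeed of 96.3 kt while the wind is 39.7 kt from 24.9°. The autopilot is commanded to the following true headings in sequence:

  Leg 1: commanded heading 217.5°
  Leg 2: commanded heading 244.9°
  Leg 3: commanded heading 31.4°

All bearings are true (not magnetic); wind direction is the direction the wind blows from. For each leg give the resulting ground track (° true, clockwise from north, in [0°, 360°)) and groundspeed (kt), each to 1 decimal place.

Leg 1: heading 217.5°; drift -3.7° → track 213.8°, groundspeed 135.3 kt
Leg 2: heading 244.9°; drift -11.4° → track 233.5°, groundspeed 129.3 kt
Leg 3: heading 31.4°; drift +4.5° → track 35.9°, groundspeed 57.0 kt

Leg 1: track=213.8°, groundspeed=135.3 kt
Leg 2: track=233.5°, groundspeed=129.3 kt
Leg 3: track=35.9°, groundspeed=57.0 kt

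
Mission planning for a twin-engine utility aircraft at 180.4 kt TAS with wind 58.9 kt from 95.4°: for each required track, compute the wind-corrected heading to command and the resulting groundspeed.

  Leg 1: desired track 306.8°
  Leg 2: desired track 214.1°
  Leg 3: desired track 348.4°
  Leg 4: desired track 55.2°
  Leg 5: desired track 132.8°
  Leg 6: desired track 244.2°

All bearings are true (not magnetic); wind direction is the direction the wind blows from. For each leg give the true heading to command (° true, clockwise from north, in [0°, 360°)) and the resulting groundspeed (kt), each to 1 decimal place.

Leg 1: desired track 306.8°; wind correction +9.8° → command heading 316.6°, groundspeed 228.0 kt
Leg 2: desired track 214.1°; wind correction -16.6° → command heading 197.5°, groundspeed 201.1 kt
Leg 3: desired track 348.4°; wind correction +18.2° → command heading 6.6°, groundspeed 188.6 kt
Leg 4: desired track 55.2°; wind correction +12.2° → command heading 67.4°, groundspeed 131.4 kt
Leg 5: desired track 132.8°; wind correction -11.4° → command heading 121.4°, groundspeed 130.0 kt
Leg 6: desired track 244.2°; wind correction -9.7° → command heading 234.5°, groundspeed 228.2 kt

Leg 1: heading=316.6°, groundspeed=228.0 kt
Leg 2: heading=197.5°, groundspeed=201.1 kt
Leg 3: heading=6.6°, groundspeed=188.6 kt
Leg 4: heading=67.4°, groundspeed=131.4 kt
Leg 5: heading=121.4°, groundspeed=130.0 kt
Leg 6: heading=234.5°, groundspeed=228.2 kt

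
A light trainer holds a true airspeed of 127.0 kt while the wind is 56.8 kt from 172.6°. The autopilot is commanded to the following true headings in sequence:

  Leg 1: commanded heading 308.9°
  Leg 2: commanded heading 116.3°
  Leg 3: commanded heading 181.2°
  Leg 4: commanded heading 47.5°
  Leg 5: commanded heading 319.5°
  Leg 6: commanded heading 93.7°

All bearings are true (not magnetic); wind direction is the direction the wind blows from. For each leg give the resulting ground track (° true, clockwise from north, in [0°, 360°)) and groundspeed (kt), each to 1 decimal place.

Leg 1: track=322.0°, groundspeed=172.6 kt
Leg 2: track=90.0°, groundspeed=106.5 kt
Leg 3: track=188.0°, groundspeed=71.3 kt
Leg 4: track=31.3°, groundspeed=166.3 kt
Leg 5: track=329.6°, groundspeed=177.3 kt
Leg 6: track=68.0°, groundspeed=128.8 kt

Leg 1: heading 308.9°; drift +13.1° → track 322.0°, groundspeed 172.6 kt
Leg 2: heading 116.3°; drift -26.3° → track 90.0°, groundspeed 106.5 kt
Leg 3: heading 181.2°; drift +6.8° → track 188.0°, groundspeed 71.3 kt
Leg 4: heading 47.5°; drift -16.2° → track 31.3°, groundspeed 166.3 kt
Leg 5: heading 319.5°; drift +10.1° → track 329.6°, groundspeed 177.3 kt
Leg 6: heading 93.7°; drift -25.7° → track 68.0°, groundspeed 128.8 kt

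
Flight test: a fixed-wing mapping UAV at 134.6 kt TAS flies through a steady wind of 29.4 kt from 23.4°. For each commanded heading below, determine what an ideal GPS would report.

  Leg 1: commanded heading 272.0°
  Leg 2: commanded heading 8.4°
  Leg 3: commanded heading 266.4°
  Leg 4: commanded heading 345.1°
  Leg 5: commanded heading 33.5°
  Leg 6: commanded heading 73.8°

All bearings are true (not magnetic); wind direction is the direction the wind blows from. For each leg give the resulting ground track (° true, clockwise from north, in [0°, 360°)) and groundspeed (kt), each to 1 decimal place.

Leg 1: track=261.3°, groundspeed=147.9 kt
Leg 2: track=4.3°, groundspeed=106.5 kt
Leg 3: track=256.4°, groundspeed=150.2 kt
Leg 4: track=335.8°, groundspeed=113.0 kt
Leg 5: track=36.3°, groundspeed=105.8 kt
Leg 6: track=84.9°, groundspeed=118.1 kt

Leg 1: heading 272.0°; drift -10.7° → track 261.3°, groundspeed 147.9 kt
Leg 2: heading 8.4°; drift -4.1° → track 4.3°, groundspeed 106.5 kt
Leg 3: heading 266.4°; drift -10.0° → track 256.4°, groundspeed 150.2 kt
Leg 4: heading 345.1°; drift -9.3° → track 335.8°, groundspeed 113.0 kt
Leg 5: heading 33.5°; drift +2.8° → track 36.3°, groundspeed 105.8 kt
Leg 6: heading 73.8°; drift +11.1° → track 84.9°, groundspeed 118.1 kt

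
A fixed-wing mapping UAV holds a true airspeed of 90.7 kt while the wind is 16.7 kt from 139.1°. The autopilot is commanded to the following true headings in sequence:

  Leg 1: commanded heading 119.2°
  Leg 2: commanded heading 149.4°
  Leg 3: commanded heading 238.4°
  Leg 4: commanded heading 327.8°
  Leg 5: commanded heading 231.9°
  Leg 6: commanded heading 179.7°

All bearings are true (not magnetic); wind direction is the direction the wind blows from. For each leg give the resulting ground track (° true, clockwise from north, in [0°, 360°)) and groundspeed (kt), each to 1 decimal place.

Leg 1: track=114.9°, groundspeed=75.2 kt
Leg 2: track=151.7°, groundspeed=74.3 kt
Leg 3: track=248.4°, groundspeed=94.8 kt
Leg 4: track=326.5°, groundspeed=107.2 kt
Leg 5: track=242.2°, groundspeed=93.0 kt
Leg 6: track=187.6°, groundspeed=78.8 kt

Leg 1: heading 119.2°; drift -4.3° → track 114.9°, groundspeed 75.2 kt
Leg 2: heading 149.4°; drift +2.3° → track 151.7°, groundspeed 74.3 kt
Leg 3: heading 238.4°; drift +10.0° → track 248.4°, groundspeed 94.8 kt
Leg 4: heading 327.8°; drift -1.3° → track 326.5°, groundspeed 107.2 kt
Leg 5: heading 231.9°; drift +10.3° → track 242.2°, groundspeed 93.0 kt
Leg 6: heading 179.7°; drift +7.9° → track 187.6°, groundspeed 78.8 kt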